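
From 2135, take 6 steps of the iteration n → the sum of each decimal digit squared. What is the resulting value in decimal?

2135 → 2² + 1² + 3² + 5² = 39
39 → 3² + 9² = 90
90 → 9² + 0² = 81
81 → 8² + 1² = 65
65 → 6² + 5² = 61
61 → 6² + 1² = 37

37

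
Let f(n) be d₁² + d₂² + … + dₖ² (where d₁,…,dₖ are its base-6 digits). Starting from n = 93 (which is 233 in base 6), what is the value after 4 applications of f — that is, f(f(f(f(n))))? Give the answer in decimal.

93 = (2,3,3)_6 → 22
22 = (3,4)_6 → 25
25 = (4,1)_6 → 17
17 = (2,5)_6 → 29

29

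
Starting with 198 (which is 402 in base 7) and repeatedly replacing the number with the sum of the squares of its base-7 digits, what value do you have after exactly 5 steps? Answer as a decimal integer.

4

198 = (4,0,2)_7 → 4² + 0² + 2² = 20
20 = (2,6)_7 → 2² + 6² = 40
40 = (5,5)_7 → 5² + 5² = 50
50 = (1,0,1)_7 → 1² + 0² + 1² = 2
2 = (2)_7 → 2² = 4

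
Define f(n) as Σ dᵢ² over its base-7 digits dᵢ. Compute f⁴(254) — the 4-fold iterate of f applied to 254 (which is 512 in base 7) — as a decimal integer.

50

254 = (5,1,2)_7 → 5² + 1² + 2² = 30
30 = (4,2)_7 → 4² + 2² = 20
20 = (2,6)_7 → 2² + 6² = 40
40 = (5,5)_7 → 5² + 5² = 50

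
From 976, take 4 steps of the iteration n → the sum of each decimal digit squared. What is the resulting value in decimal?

89

976 → 9² + 7² + 6² = 81 + 49 + 36 = 166
166 → 1² + 6² + 6² = 1 + 36 + 36 = 73
73 → 7² + 3² = 49 + 9 = 58
58 → 5² + 8² = 25 + 64 = 89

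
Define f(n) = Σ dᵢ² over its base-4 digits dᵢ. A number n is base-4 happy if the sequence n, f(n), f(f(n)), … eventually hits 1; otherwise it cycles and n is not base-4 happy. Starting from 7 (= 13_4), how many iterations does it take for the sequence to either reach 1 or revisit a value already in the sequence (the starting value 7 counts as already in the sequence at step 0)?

4

7 = (1,3)_4 → 1² + 3² = 1 + 9 = 10
10 = (2,2)_4 → 2² + 2² = 4 + 4 = 8
8 = (2,0)_4 → 2² + 0² = 4 + 0 = 4
4 = (1,0)_4 → 1² + 0² = 1 + 0 = 1  — reached 1.
That took 4 steps.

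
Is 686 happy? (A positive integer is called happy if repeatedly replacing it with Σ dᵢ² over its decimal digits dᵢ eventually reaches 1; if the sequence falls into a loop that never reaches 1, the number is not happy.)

not happy

686 → 6² + 8² + 6² = 136
136 → 1² + 3² + 6² = 46
46 → 4² + 6² = 52
52 → 5² + 2² = 29
29 → 2² + 9² = 85
85 → 8² + 5² = 89
89 → 8² + 9² = 145
145 → 1² + 4² + 5² = 42
42 → 4² + 2² = 20
20 → 2² + 0² = 4
4 → 4² = 16
16 → 1² + 6² = 37
37 → 3² + 7² = 58
58 → 5² + 8² = 89  — 89 already seen; the sequence cycles without reaching 1.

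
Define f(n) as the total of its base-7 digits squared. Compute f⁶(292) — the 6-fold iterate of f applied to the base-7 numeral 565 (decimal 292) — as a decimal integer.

292 = (5,6,5)_7 → 5² + 6² + 5² = 86
86 = (1,5,2)_7 → 1² + 5² + 2² = 30
30 = (4,2)_7 → 4² + 2² = 20
20 = (2,6)_7 → 2² + 6² = 40
40 = (5,5)_7 → 5² + 5² = 50
50 = (1,0,1)_7 → 1² + 0² + 1² = 2

2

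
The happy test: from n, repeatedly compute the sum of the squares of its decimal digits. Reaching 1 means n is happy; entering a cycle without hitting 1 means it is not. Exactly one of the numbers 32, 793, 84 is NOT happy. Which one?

84

32: 32 → 13 → 10 → 1  — reaches 1 (happy)
793: 793 → 139 → 91 → 82 → 68 → 100 → 1  — reaches 1 (happy)
84: 84 → 80 → 64 → 52 → 29 → 85 → 89 → 145 → 42 → 20 → 4 → 16 → 37 → 58 → 89  — repeats 89 (not happy)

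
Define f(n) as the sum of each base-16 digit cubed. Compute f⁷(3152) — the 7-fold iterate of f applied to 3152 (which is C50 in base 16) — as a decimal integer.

3152 = (12,5,0)_16 → 12³ + 5³ + 0³ = 1853
1853 = (7,3,13)_16 → 7³ + 3³ + 13³ = 2567
2567 = (10,0,7)_16 → 10³ + 0³ + 7³ = 1343
1343 = (5,3,15)_16 → 5³ + 3³ + 15³ = 3527
3527 = (13,12,7)_16 → 13³ + 12³ + 7³ = 4268
4268 = (1,0,10,12)_16 → 1³ + 0³ + 10³ + 12³ = 2729
2729 = (10,10,9)_16 → 10³ + 10³ + 9³ = 2729

2729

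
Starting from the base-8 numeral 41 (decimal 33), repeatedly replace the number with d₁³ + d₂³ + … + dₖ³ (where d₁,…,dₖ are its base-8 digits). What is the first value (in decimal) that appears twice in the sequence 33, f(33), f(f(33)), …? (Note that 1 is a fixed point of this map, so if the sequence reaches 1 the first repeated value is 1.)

33 = (4,1)_8 → 4³ + 1³ = 65
65 = (1,0,1)_8 → 1³ + 0³ + 1³ = 2
2 = (2)_8 → 2³ = 8
8 = (1,0)_8 → 1³ + 0³ = 1  — reached the fixed point 1.
1 → 1, so 1 is the first repeated value.

1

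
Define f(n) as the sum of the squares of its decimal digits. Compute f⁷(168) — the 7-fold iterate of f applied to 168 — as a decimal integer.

89

168 → 1² + 6² + 8² = 101
101 → 1² + 0² + 1² = 2
2 → 2² = 4
4 → 4² = 16
16 → 1² + 6² = 37
37 → 3² + 7² = 58
58 → 5² + 8² = 89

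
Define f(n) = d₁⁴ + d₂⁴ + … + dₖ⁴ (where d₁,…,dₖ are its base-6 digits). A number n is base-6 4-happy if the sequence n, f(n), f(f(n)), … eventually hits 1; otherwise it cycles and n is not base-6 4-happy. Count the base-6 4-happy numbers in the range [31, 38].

31: 31 → 626 → 673 → 338 → 114 → 82 → 273 → 164 → 353 → 963 → 609 → 978 → 338  (repeats 338)
32: 32 → 641 → 1522 → 259 → 4 → 256 → 258 → 3 → 81 → 98 → 288 → 17 → 641  (repeats 641)
33: 33 → 706 → 419 → 1332 → 2 → 16 → 272 → 99 → 353 → 963 → 609 → 978 → 338 → 114 → 82 → 273 → 164 → 353  (repeats 353)
34: 34 → 881 → 897 → 962 → 544 → 353 → 963 → 609 → 978 → 338 → 114 → 82 → 273 → 164 → 353  (repeats 353)
35: 35 → 1250 → 1153 → 642 → 1266 → 1251 → 1218 → 1331 → 1251  (repeats 1251)
36: 36 → 1  (reaches 1)
37: 37 → 2 → 16 → 272 → 99 → 353 → 963 → 609 → 978 → 338 → 114 → 82 → 273 → 164 → 353  (repeats 353)
38: 38 → 17 → 641 → 1522 → 259 → 4 → 256 → 258 → 3 → 81 → 98 → 288 → 17  (repeats 17)
base-6 4-happy: 36

1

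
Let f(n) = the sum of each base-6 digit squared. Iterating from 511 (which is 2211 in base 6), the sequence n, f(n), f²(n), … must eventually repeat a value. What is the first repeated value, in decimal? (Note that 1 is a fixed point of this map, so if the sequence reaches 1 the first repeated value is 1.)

511 = (2,2,1,1)_6 → 10
10 = (1,4)_6 → 17
17 = (2,5)_6 → 29
29 = (4,5)_6 → 41
41 = (1,0,5)_6 → 26
26 = (4,2)_6 → 20
20 = (3,2)_6 → 13
13 = (2,1)_6 → 5
5 = (5)_6 → 25
25 = (4,1)_6 → 17  — 17 already appeared earlier.

17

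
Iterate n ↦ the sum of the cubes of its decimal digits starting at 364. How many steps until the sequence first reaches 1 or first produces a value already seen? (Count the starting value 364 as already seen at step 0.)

3

364 → 3³ + 6³ + 4³ = 27 + 216 + 64 = 307
307 → 3³ + 0³ + 7³ = 27 + 0 + 343 = 370
370 → 3³ + 7³ + 0³ = 27 + 343 + 0 = 370  — 370 repeats.
That took 3 steps.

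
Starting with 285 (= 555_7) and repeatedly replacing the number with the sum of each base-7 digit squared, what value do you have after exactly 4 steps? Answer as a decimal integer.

25

285 = (5,5,5)_7 → 5² + 5² + 5² = 25 + 25 + 25 = 75
75 = (1,3,5)_7 → 1² + 3² + 5² = 1 + 9 + 25 = 35
35 = (5,0)_7 → 5² + 0² = 25 + 0 = 25
25 = (3,4)_7 → 3² + 4² = 9 + 16 = 25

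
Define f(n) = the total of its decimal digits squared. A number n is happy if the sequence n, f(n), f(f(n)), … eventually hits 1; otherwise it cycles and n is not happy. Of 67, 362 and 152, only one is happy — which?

67: 67 → 85 → 89 → 145 → 42 → 20 → 4 → 16 → 37 → 58 → 89  — repeats 89 (not happy)
362: 362 → 49 → 97 → 130 → 10 → 1  — reaches 1 (happy)
152: 152 → 30 → 9 → 81 → 65 → 61 → 37 → 58 → 89 → 145 → 42 → 20 → 4 → 16 → 37  — repeats 37 (not happy)

362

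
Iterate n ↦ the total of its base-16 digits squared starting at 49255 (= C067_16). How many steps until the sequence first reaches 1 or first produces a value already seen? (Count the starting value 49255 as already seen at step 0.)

49255 = (12,0,6,7)_16 → 12² + 0² + 6² + 7² = 229
229 = (14,5)_16 → 14² + 5² = 221
221 = (13,13)_16 → 13² + 13² = 338
338 = (1,5,2)_16 → 1² + 5² + 2² = 30
30 = (1,14)_16 → 1² + 14² = 197
197 = (12,5)_16 → 12² + 5² = 169
169 = (10,9)_16 → 10² + 9² = 181
181 = (11,5)_16 → 11² + 5² = 146
146 = (9,2)_16 → 9² + 2² = 85
85 = (5,5)_16 → 5² + 5² = 50
50 = (3,2)_16 → 3² + 2² = 13
13 = (13)_16 → 13² = 169  — 169 repeats.
That took 12 steps.

12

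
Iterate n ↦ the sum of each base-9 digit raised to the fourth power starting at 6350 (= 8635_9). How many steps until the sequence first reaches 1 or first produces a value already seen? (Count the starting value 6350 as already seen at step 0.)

6350 = (8,6,3,5)_9 → 6098
6098 = (8,3,2,5)_9 → 4818
4818 = (6,5,4,3)_9 → 2258
2258 = (3,0,7,8)_9 → 6578
6578 = (1,0,0,1,8)_9 → 4098
4098 = (5,5,5,3)_9 → 1956
1956 = (2,6,1,3)_9 → 1394
1394 = (1,8,1,8)_9 → 8194
8194 = (1,2,2,1,4)_9 → 290
290 = (3,5,2)_9 → 722
722 = (8,8,2)_9 → 8208
8208 = (1,2,2,3,0)_9 → 114
114 = (1,3,6)_9 → 1378
1378 = (1,8,0,1)_9 → 4098  — 4098 repeats.
That took 14 steps.

14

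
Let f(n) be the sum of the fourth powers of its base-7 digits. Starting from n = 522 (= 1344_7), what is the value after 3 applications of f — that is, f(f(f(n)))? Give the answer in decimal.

522 = (1,3,4,4)_7 → 1⁴ + 3⁴ + 4⁴ + 4⁴ = 594
594 = (1,5,0,6)_7 → 1⁴ + 5⁴ + 0⁴ + 6⁴ = 1922
1922 = (5,4,1,4)_7 → 5⁴ + 4⁴ + 1⁴ + 4⁴ = 1138

1138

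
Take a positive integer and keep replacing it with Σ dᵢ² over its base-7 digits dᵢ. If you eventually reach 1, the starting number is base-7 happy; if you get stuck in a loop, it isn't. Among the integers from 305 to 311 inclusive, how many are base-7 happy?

1

305: 305 → 53 → 17 → 13 → 37 → 29 → 17  (repeats 17)
306: 306 → 62 → 38 → 34 → 52 → 10 → 10  (repeats 10)
307: 307 → 73 → 19 → 29 → 17 → 13 → 37 → 29  (repeats 29)
308: 308 → 40 → 50 → 2 → 4 → 16 → 8 → 2  (repeats 2)
309: 309 → 41 → 61 → 27 → 45 → 45  (repeats 45)
310: 310 → 44 → 40 → 50 → 2 → 4 → 16 → 8 → 2  (repeats 2)
311: 311 → 49 → 1  (reaches 1)
base-7 happy: 311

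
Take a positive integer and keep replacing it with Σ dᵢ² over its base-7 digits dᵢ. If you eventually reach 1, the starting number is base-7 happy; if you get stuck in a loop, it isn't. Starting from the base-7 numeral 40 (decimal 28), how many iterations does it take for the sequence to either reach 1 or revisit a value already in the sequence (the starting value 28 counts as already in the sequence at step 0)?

28 = (4,0)_7 → 4² + 0² = 16
16 = (2,2)_7 → 2² + 2² = 8
8 = (1,1)_7 → 1² + 1² = 2
2 = (2)_7 → 2² = 4
4 = (4)_7 → 4² = 16  — 16 repeats.
That took 5 steps.

5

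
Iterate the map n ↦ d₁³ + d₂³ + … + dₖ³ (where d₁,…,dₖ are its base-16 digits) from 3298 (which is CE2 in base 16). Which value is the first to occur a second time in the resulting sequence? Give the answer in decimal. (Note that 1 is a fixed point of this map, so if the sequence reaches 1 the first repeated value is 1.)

3298 = (12,14,2)_16 → 12³ + 14³ + 2³ = 1728 + 2744 + 8 = 4480
4480 = (1,1,8,0)_16 → 1³ + 1³ + 8³ + 0³ = 1 + 1 + 512 + 0 = 514
514 = (2,0,2)_16 → 2³ + 0³ + 2³ = 8 + 0 + 8 = 16
16 = (1,0)_16 → 1³ + 0³ = 1 + 0 = 1  — reached the fixed point 1.
1 → 1, so 1 is the first repeated value.

1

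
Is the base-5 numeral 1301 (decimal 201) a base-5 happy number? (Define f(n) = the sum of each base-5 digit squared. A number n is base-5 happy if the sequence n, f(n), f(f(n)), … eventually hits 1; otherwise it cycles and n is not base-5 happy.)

201 = (1,3,0,1)_5 → 1² + 3² + 0² + 1² = 11
11 = (2,1)_5 → 2² + 1² = 5
5 = (1,0)_5 → 1² + 0² = 1  — reached 1.

base-5 happy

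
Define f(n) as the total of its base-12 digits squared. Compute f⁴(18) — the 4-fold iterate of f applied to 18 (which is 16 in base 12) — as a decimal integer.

80

18 = (1,6)_12 → 1² + 6² = 1 + 36 = 37
37 = (3,1)_12 → 3² + 1² = 9 + 1 = 10
10 = (10)_12 → 10² = 100
100 = (8,4)_12 → 8² + 4² = 64 + 16 = 80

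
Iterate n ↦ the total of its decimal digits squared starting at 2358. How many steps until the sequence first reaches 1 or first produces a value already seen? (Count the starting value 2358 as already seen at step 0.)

2358 → 102
102 → 5
5 → 25
25 → 29
29 → 85
85 → 89
89 → 145
145 → 42
42 → 20
20 → 4
4 → 16
16 → 37
37 → 58
58 → 89  — 89 repeats.
That took 14 steps.

14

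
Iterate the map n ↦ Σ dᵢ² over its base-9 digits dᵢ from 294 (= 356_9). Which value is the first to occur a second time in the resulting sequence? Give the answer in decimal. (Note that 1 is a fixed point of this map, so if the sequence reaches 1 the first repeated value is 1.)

74

294 = (3,5,6)_9 → 3² + 5² + 6² = 9 + 25 + 36 = 70
70 = (7,7)_9 → 7² + 7² = 49 + 49 = 98
98 = (1,1,8)_9 → 1² + 1² + 8² = 1 + 1 + 64 = 66
66 = (7,3)_9 → 7² + 3² = 49 + 9 = 58
58 = (6,4)_9 → 6² + 4² = 36 + 16 = 52
52 = (5,7)_9 → 5² + 7² = 25 + 49 = 74
74 = (8,2)_9 → 8² + 2² = 64 + 4 = 68
68 = (7,5)_9 → 7² + 5² = 49 + 25 = 74  — 74 already appeared earlier.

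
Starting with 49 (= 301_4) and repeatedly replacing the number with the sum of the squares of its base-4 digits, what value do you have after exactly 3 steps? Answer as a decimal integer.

49 = (3,0,1)_4 → 3² + 0² + 1² = 10
10 = (2,2)_4 → 2² + 2² = 8
8 = (2,0)_4 → 2² + 0² = 4

4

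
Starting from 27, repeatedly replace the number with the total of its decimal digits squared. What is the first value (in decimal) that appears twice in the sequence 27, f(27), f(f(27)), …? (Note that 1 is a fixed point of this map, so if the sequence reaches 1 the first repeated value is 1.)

27 → 2² + 7² = 53
53 → 5² + 3² = 34
34 → 3² + 4² = 25
25 → 2² + 5² = 29
29 → 2² + 9² = 85
85 → 8² + 5² = 89
89 → 8² + 9² = 145
145 → 1² + 4² + 5² = 42
42 → 4² + 2² = 20
20 → 2² + 0² = 4
4 → 4² = 16
16 → 1² + 6² = 37
37 → 3² + 7² = 58
58 → 5² + 8² = 89  — 89 already appeared earlier.

89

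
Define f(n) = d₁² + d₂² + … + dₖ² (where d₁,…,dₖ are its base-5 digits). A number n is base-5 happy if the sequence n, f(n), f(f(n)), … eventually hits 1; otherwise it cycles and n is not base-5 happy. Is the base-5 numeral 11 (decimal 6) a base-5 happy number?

not base-5 happy

6 = (1,1)_5 → 1² + 1² = 2
2 = (2)_5 → 2² = 4
4 = (4)_5 → 4² = 16
16 = (3,1)_5 → 3² + 1² = 10
10 = (2,0)_5 → 2² + 0² = 4  — 4 already seen; the sequence cycles without reaching 1.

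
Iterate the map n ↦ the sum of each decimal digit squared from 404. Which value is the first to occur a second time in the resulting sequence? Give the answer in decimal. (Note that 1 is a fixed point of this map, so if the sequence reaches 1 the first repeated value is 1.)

404 → 4² + 0² + 4² = 16 + 0 + 16 = 32
32 → 3² + 2² = 9 + 4 = 13
13 → 1² + 3² = 1 + 9 = 10
10 → 1² + 0² = 1 + 0 = 1  — reached the fixed point 1.
1 → 1, so 1 is the first repeated value.

1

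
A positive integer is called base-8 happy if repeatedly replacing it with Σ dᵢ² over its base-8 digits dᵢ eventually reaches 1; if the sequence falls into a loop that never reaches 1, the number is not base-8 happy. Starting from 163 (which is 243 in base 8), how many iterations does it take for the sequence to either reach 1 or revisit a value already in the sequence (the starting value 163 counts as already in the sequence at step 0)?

163 = (2,4,3)_8 → 29
29 = (3,5)_8 → 34
34 = (4,2)_8 → 20
20 = (2,4)_8 → 20  — 20 repeats.
That took 4 steps.

4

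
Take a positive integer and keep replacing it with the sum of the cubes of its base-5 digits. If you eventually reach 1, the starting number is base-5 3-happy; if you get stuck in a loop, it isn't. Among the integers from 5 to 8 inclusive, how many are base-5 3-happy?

1

5: 5 → 1  — base-5 3-happy
6: 6 → 2 → 8 → 28 → 28  — not base-5 3-happy
7: 7 → 9 → 65 → 35 → 9  — not base-5 3-happy
8: 8 → 28 → 28  — not base-5 3-happy
base-5 3-happy: 5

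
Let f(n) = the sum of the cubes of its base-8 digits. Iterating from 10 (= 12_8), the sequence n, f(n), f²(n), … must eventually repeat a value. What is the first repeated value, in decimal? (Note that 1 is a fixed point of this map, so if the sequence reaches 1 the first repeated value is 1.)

1

10 = (1,2)_8 → 1³ + 2³ = 9
9 = (1,1)_8 → 1³ + 1³ = 2
2 = (2)_8 → 2³ = 8
8 = (1,0)_8 → 1³ + 0³ = 1  — reached the fixed point 1.
1 → 1, so 1 is the first repeated value.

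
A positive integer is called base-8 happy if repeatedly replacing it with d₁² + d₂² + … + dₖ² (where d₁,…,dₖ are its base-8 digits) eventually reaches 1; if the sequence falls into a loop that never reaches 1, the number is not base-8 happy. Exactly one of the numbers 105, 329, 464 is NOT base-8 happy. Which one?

105: 105 → 27 → 18 → 8 → 1  — reaches 1 (base-8 happy)
329: 329 → 27 → 18 → 8 → 1  — reaches 1 (base-8 happy)
464: 464 → 53 → 61 → 74 → 6 → 36 → 32 → 16 → 4 → 16  — repeats 16 (not base-8 happy)

464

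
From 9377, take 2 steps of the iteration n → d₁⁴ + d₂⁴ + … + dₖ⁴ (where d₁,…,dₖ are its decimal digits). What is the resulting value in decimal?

770

9377 → 9⁴ + 3⁴ + 7⁴ + 7⁴ = 6561 + 81 + 2401 + 2401 = 11444
11444 → 1⁴ + 1⁴ + 4⁴ + 4⁴ + 4⁴ = 1 + 1 + 256 + 256 + 256 = 770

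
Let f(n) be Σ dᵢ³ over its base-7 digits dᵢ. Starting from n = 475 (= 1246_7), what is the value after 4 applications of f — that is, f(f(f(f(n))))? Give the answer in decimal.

475 = (1,2,4,6)_7 → 1³ + 2³ + 4³ + 6³ = 289
289 = (5,6,2)_7 → 5³ + 6³ + 2³ = 349
349 = (1,0,0,6)_7 → 1³ + 0³ + 0³ + 6³ = 217
217 = (4,3,0)_7 → 4³ + 3³ + 0³ = 91

91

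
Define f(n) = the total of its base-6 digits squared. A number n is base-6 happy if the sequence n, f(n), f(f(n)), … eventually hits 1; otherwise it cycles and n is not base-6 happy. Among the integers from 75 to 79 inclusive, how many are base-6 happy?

1

75: 75 → 13 → 5 → 25 → 17 → 29 → 41 → 26 → 20 → 13  — not base-6 happy
76: 76 → 20 → 13 → 5 → 25 → 17 → 29 → 41 → 26 → 20  — not base-6 happy
77: 77 → 29 → 41 → 26 → 20 → 13 → 5 → 25 → 17 → 29  — not base-6 happy
78: 78 → 5 → 25 → 17 → 29 → 41 → 26 → 20 → 13 → 5  — not base-6 happy
79: 79 → 6 → 1  — base-6 happy
base-6 happy: 79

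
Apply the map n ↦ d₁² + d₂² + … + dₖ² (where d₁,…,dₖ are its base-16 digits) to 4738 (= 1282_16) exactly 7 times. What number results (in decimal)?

208

4738 = (1,2,8,2)_16 → 73
73 = (4,9)_16 → 97
97 = (6,1)_16 → 37
37 = (2,5)_16 → 29
29 = (1,13)_16 → 170
170 = (10,10)_16 → 200
200 = (12,8)_16 → 208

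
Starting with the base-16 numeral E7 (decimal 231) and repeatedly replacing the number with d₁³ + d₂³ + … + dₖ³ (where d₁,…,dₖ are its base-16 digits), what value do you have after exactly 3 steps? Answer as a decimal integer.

6147

231 = (14,7)_16 → 14³ + 7³ = 2744 + 343 = 3087
3087 = (12,0,15)_16 → 12³ + 0³ + 15³ = 1728 + 0 + 3375 = 5103
5103 = (1,3,14,15)_16 → 1³ + 3³ + 14³ + 15³ = 1 + 27 + 2744 + 3375 = 6147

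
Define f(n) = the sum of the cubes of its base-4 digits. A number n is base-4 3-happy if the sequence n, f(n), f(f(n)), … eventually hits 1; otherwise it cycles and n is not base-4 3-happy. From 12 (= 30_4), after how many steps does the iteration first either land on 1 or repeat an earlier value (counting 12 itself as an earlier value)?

4

12 = (3,0)_4 → 3³ + 0³ = 27
27 = (1,2,3)_4 → 1³ + 2³ + 3³ = 36
36 = (2,1,0)_4 → 2³ + 1³ + 0³ = 9
9 = (2,1)_4 → 2³ + 1³ = 9  — 9 repeats.
That took 4 steps.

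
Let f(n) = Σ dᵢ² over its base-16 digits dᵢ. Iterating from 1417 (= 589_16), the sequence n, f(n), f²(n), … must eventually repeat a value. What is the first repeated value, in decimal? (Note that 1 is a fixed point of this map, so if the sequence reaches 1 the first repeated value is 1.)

169

1417 = (5,8,9)_16 → 5² + 8² + 9² = 25 + 64 + 81 = 170
170 = (10,10)_16 → 10² + 10² = 100 + 100 = 200
200 = (12,8)_16 → 12² + 8² = 144 + 64 = 208
208 = (13,0)_16 → 13² + 0² = 169 + 0 = 169
169 = (10,9)_16 → 10² + 9² = 100 + 81 = 181
181 = (11,5)_16 → 11² + 5² = 121 + 25 = 146
146 = (9,2)_16 → 9² + 2² = 81 + 4 = 85
85 = (5,5)_16 → 5² + 5² = 25 + 25 = 50
50 = (3,2)_16 → 3² + 2² = 9 + 4 = 13
13 = (13)_16 → 13² = 169  — 169 already appeared earlier.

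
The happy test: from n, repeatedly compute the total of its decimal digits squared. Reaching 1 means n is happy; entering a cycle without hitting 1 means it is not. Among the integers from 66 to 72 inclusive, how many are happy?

2

66: 66 → 72 → 53 → 34 → 25 → 29 → 85 → 89 → 145 → 42 → 20 → 4 → 16 → 37 → 58 → 89  — not happy
67: 67 → 85 → 89 → 145 → 42 → 20 → 4 → 16 → 37 → 58 → 89  — not happy
68: 68 → 100 → 1  — happy
69: 69 → 117 → 51 → 26 → 40 → 16 → 37 → 58 → 89 → 145 → 42 → 20 → 4 → 16  — not happy
70: 70 → 49 → 97 → 130 → 10 → 1  — happy
71: 71 → 50 → 25 → 29 → 85 → 89 → 145 → 42 → 20 → 4 → 16 → 37 → 58 → 89  — not happy
72: 72 → 53 → 34 → 25 → 29 → 85 → 89 → 145 → 42 → 20 → 4 → 16 → 37 → 58 → 89  — not happy
happy: 68, 70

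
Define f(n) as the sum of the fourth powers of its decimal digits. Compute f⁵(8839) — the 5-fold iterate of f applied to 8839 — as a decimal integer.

9219

8839 → 8⁴ + 8⁴ + 3⁴ + 9⁴ = 4096 + 4096 + 81 + 6561 = 14834
14834 → 1⁴ + 4⁴ + 8⁴ + 3⁴ + 4⁴ = 1 + 256 + 4096 + 81 + 256 = 4690
4690 → 4⁴ + 6⁴ + 9⁴ + 0⁴ = 256 + 1296 + 6561 + 0 = 8113
8113 → 8⁴ + 1⁴ + 1⁴ + 3⁴ = 4096 + 1 + 1 + 81 = 4179
4179 → 4⁴ + 1⁴ + 7⁴ + 9⁴ = 256 + 1 + 2401 + 6561 = 9219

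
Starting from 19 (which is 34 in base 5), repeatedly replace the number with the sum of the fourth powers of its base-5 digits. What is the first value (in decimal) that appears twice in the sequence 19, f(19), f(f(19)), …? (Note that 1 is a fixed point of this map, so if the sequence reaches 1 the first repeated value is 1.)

593

19 = (3,4)_5 → 3⁴ + 4⁴ = 337
337 = (2,3,2,2)_5 → 2⁴ + 3⁴ + 2⁴ + 2⁴ = 129
129 = (1,0,0,4)_5 → 1⁴ + 0⁴ + 0⁴ + 4⁴ = 257
257 = (2,0,1,2)_5 → 2⁴ + 0⁴ + 1⁴ + 2⁴ = 33
33 = (1,1,3)_5 → 1⁴ + 1⁴ + 3⁴ = 83
83 = (3,1,3)_5 → 3⁴ + 1⁴ + 3⁴ = 163
163 = (1,1,2,3)_5 → 1⁴ + 1⁴ + 2⁴ + 3⁴ = 99
99 = (3,4,4)_5 → 3⁴ + 4⁴ + 4⁴ = 593
593 = (4,3,3,3)_5 → 4⁴ + 3⁴ + 3⁴ + 3⁴ = 499
499 = (3,4,4,4)_5 → 3⁴ + 4⁴ + 4⁴ + 4⁴ = 849
849 = (1,1,3,4,4)_5 → 1⁴ + 1⁴ + 3⁴ + 4⁴ + 4⁴ = 595
595 = (4,3,4,0)_5 → 4⁴ + 3⁴ + 4⁴ + 0⁴ = 593  — 593 already appeared earlier.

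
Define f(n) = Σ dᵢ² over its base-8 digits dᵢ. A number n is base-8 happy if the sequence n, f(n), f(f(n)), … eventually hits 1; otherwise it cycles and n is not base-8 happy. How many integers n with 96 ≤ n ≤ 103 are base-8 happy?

1

96: 96 → 17 → 5 → 25 → 10 → 5  (repeats 5)
97: 97 → 18 → 8 → 1  (reaches 1)
98: 98 → 21 → 29 → 34 → 20 → 20  (repeats 20)
99: 99 → 26 → 13 → 26  (repeats 26)
100: 100 → 33 → 17 → 5 → 25 → 10 → 5  (repeats 5)
101: 101 → 42 → 29 → 34 → 20 → 20  (repeats 20)
102: 102 → 53 → 61 → 74 → 6 → 36 → 32 → 16 → 4 → 16  (repeats 16)
103: 103 → 66 → 5 → 25 → 10 → 5  (repeats 5)
base-8 happy: 97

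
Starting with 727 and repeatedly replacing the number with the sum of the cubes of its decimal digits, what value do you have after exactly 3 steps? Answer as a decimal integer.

730

727 → 7³ + 2³ + 7³ = 343 + 8 + 343 = 694
694 → 6³ + 9³ + 4³ = 216 + 729 + 64 = 1009
1009 → 1³ + 0³ + 0³ + 9³ = 1 + 0 + 0 + 729 = 730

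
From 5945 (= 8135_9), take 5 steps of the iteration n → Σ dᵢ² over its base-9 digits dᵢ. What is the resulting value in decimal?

89

5945 = (8,1,3,5)_9 → 8² + 1² + 3² + 5² = 99
99 = (1,2,0)_9 → 1² + 2² + 0² = 5
5 = (5)_9 → 5² = 25
25 = (2,7)_9 → 2² + 7² = 53
53 = (5,8)_9 → 5² + 8² = 89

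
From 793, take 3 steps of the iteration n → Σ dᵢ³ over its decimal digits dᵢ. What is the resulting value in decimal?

919

793 → 7³ + 9³ + 3³ = 1099
1099 → 1³ + 0³ + 9³ + 9³ = 1459
1459 → 1³ + 4³ + 5³ + 9³ = 919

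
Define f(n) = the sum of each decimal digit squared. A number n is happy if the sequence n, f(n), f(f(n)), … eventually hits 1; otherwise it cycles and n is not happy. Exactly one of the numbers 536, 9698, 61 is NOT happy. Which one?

536: 536 → 70 → 49 → 97 → 130 → 10 → 1  — reaches 1 (happy)
9698: 9698 → 262 → 44 → 32 → 13 → 10 → 1  — reaches 1 (happy)
61: 61 → 37 → 58 → 89 → 145 → 42 → 20 → 4 → 16 → 37  — repeats 37 (not happy)

61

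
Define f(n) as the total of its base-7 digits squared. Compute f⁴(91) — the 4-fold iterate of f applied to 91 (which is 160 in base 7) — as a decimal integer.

91 = (1,6,0)_7 → 1² + 6² + 0² = 1 + 36 + 0 = 37
37 = (5,2)_7 → 5² + 2² = 25 + 4 = 29
29 = (4,1)_7 → 4² + 1² = 16 + 1 = 17
17 = (2,3)_7 → 2² + 3² = 4 + 9 = 13

13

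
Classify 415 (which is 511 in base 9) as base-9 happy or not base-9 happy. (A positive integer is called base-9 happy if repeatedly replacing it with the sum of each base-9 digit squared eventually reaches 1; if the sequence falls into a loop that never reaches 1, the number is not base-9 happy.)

base-9 happy

415 = (5,1,1)_9 → 5² + 1² + 1² = 27
27 = (3,0)_9 → 3² + 0² = 9
9 = (1,0)_9 → 1² + 0² = 1  — reached 1.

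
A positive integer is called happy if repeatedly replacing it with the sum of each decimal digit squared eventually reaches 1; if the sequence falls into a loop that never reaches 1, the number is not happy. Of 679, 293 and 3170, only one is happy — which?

679: 679 → 166 → 73 → 58 → 89 → 145 → 42 → 20 → 4 → 16 → 37 → 58  — repeats 58 (not happy)
293: 293 → 94 → 97 → 130 → 10 → 1  — reaches 1 (happy)
3170: 3170 → 59 → 106 → 37 → 58 → 89 → 145 → 42 → 20 → 4 → 16 → 37  — repeats 37 (not happy)

293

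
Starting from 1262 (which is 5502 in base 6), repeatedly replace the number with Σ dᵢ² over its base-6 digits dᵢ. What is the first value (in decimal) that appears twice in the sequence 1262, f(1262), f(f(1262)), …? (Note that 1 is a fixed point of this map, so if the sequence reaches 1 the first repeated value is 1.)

1262 = (5,5,0,2)_6 → 5² + 5² + 0² + 2² = 25 + 25 + 0 + 4 = 54
54 = (1,3,0)_6 → 1² + 3² + 0² = 1 + 9 + 0 = 10
10 = (1,4)_6 → 1² + 4² = 1 + 16 = 17
17 = (2,5)_6 → 2² + 5² = 4 + 25 = 29
29 = (4,5)_6 → 4² + 5² = 16 + 25 = 41
41 = (1,0,5)_6 → 1² + 0² + 5² = 1 + 0 + 25 = 26
26 = (4,2)_6 → 4² + 2² = 16 + 4 = 20
20 = (3,2)_6 → 3² + 2² = 9 + 4 = 13
13 = (2,1)_6 → 2² + 1² = 4 + 1 = 5
5 = (5)_6 → 5² = 25
25 = (4,1)_6 → 4² + 1² = 16 + 1 = 17  — 17 already appeared earlier.

17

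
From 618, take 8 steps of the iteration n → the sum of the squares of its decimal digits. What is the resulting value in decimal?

145

618 → 6² + 1² + 8² = 36 + 1 + 64 = 101
101 → 1² + 0² + 1² = 1 + 0 + 1 = 2
2 → 2² = 4
4 → 4² = 16
16 → 1² + 6² = 1 + 36 = 37
37 → 3² + 7² = 9 + 49 = 58
58 → 5² + 8² = 25 + 64 = 89
89 → 8² + 9² = 64 + 81 = 145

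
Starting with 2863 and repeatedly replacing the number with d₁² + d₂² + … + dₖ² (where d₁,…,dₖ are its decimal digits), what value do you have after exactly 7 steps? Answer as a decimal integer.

58

2863 → 113
113 → 11
11 → 2
2 → 4
4 → 16
16 → 37
37 → 58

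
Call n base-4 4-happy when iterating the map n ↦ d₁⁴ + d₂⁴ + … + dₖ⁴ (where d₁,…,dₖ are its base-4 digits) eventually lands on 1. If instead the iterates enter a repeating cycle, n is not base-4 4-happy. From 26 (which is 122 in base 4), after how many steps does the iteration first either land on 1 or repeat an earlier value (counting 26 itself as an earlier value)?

26 = (1,2,2)_4 → 1⁴ + 2⁴ + 2⁴ = 33
33 = (2,0,1)_4 → 2⁴ + 0⁴ + 1⁴ = 17
17 = (1,0,1)_4 → 1⁴ + 0⁴ + 1⁴ = 2
2 = (2)_4 → 2⁴ = 16
16 = (1,0,0)_4 → 1⁴ + 0⁴ + 0⁴ = 1  — reached 1.
That took 5 steps.

5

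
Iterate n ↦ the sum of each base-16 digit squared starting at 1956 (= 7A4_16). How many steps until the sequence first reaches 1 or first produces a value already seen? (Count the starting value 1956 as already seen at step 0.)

1956 = (7,10,4)_16 → 7² + 10² + 4² = 165
165 = (10,5)_16 → 10² + 5² = 125
125 = (7,13)_16 → 7² + 13² = 218
218 = (13,10)_16 → 13² + 10² = 269
269 = (1,0,13)_16 → 1² + 0² + 13² = 170
170 = (10,10)_16 → 10² + 10² = 200
200 = (12,8)_16 → 12² + 8² = 208
208 = (13,0)_16 → 13² + 0² = 169
169 = (10,9)_16 → 10² + 9² = 181
181 = (11,5)_16 → 11² + 5² = 146
146 = (9,2)_16 → 9² + 2² = 85
85 = (5,5)_16 → 5² + 5² = 50
50 = (3,2)_16 → 3² + 2² = 13
13 = (13)_16 → 13² = 169  — 169 repeats.
That took 14 steps.

14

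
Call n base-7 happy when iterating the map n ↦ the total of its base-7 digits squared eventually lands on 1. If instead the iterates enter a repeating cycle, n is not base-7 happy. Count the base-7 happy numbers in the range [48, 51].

48: 48 → 72 → 14 → 4 → 16 → 8 → 2 → 4  — not base-7 happy
49: 49 → 1  — base-7 happy
50: 50 → 2 → 4 → 16 → 8 → 2  — not base-7 happy
51: 51 → 5 → 25 → 25  — not base-7 happy
base-7 happy: 49

1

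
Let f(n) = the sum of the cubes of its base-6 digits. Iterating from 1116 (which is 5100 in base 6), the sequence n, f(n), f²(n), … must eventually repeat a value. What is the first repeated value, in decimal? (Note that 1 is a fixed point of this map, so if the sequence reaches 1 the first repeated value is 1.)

1116 = (5,1,0,0)_6 → 5³ + 1³ + 0³ + 0³ = 125 + 1 + 0 + 0 = 126
126 = (3,3,0)_6 → 3³ + 3³ + 0³ = 27 + 27 + 0 = 54
54 = (1,3,0)_6 → 1³ + 3³ + 0³ = 1 + 27 + 0 = 28
28 = (4,4)_6 → 4³ + 4³ = 64 + 64 = 128
128 = (3,3,2)_6 → 3³ + 3³ + 2³ = 27 + 27 + 8 = 62
62 = (1,4,2)_6 → 1³ + 4³ + 2³ = 1 + 64 + 8 = 73
73 = (2,0,1)_6 → 2³ + 0³ + 1³ = 8 + 0 + 1 = 9
9 = (1,3)_6 → 1³ + 3³ = 1 + 27 = 28  — 28 already appeared earlier.

28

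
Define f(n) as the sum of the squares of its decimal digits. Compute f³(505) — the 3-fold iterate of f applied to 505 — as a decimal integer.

29

505 → 5² + 0² + 5² = 25 + 0 + 25 = 50
50 → 5² + 0² = 25 + 0 = 25
25 → 2² + 5² = 4 + 25 = 29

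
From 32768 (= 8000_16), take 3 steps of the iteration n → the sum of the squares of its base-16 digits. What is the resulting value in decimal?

32768 = (8,0,0,0)_16 → 8² + 0² + 0² + 0² = 64 + 0 + 0 + 0 = 64
64 = (4,0)_16 → 4² + 0² = 16 + 0 = 16
16 = (1,0)_16 → 1² + 0² = 1 + 0 = 1

1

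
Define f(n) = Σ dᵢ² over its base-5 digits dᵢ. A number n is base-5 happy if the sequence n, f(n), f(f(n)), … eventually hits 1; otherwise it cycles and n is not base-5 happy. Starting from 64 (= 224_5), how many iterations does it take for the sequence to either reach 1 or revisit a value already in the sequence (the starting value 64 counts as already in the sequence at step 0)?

8

64 = (2,2,4)_5 → 2² + 2² + 4² = 24
24 = (4,4)_5 → 4² + 4² = 32
32 = (1,1,2)_5 → 1² + 1² + 2² = 6
6 = (1,1)_5 → 1² + 1² = 2
2 = (2)_5 → 2² = 4
4 = (4)_5 → 4² = 16
16 = (3,1)_5 → 3² + 1² = 10
10 = (2,0)_5 → 2² + 0² = 4  — 4 repeats.
That took 8 steps.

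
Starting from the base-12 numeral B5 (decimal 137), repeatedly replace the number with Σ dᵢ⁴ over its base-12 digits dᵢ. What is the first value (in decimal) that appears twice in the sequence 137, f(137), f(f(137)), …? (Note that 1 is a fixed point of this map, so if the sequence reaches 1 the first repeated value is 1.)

20016

137 = (11,5)_12 → 11⁴ + 5⁴ = 14641 + 625 = 15266
15266 = (8,10,0,2)_12 → 8⁴ + 10⁴ + 0⁴ + 2⁴ = 4096 + 10000 + 0 + 16 = 14112
14112 = (8,2,0,0)_12 → 8⁴ + 2⁴ + 0⁴ + 0⁴ = 4096 + 16 + 0 + 0 = 4112
4112 = (2,4,6,8)_12 → 2⁴ + 4⁴ + 6⁴ + 8⁴ = 16 + 256 + 1296 + 4096 = 5664
5664 = (3,3,4,0)_12 → 3⁴ + 3⁴ + 4⁴ + 0⁴ = 81 + 81 + 256 + 0 = 418
418 = (2,10,10)_12 → 2⁴ + 10⁴ + 10⁴ = 16 + 10000 + 10000 = 20016
20016 = (11,7,0,0)_12 → 11⁴ + 7⁴ + 0⁴ + 0⁴ = 14641 + 2401 + 0 + 0 = 17042
17042 = (9,10,4,2)_12 → 9⁴ + 10⁴ + 4⁴ + 2⁴ = 6561 + 10000 + 256 + 16 = 16833
16833 = (9,8,10,9)_12 → 9⁴ + 8⁴ + 10⁴ + 9⁴ = 6561 + 4096 + 10000 + 6561 = 27218
27218 = (1,3,9,0,2)_12 → 1⁴ + 3⁴ + 9⁴ + 0⁴ + 2⁴ = 1 + 81 + 6561 + 0 + 16 = 6659
6659 = (3,10,2,11)_12 → 3⁴ + 10⁴ + 2⁴ + 11⁴ = 81 + 10000 + 16 + 14641 = 24738
24738 = (1,2,3,9,6)_12 → 1⁴ + 2⁴ + 3⁴ + 9⁴ + 6⁴ = 1 + 16 + 81 + 6561 + 1296 = 7955
7955 = (4,7,2,11)_12 → 4⁴ + 7⁴ + 2⁴ + 11⁴ = 256 + 2401 + 16 + 14641 = 17314
17314 = (10,0,2,10)_12 → 10⁴ + 0⁴ + 2⁴ + 10⁴ = 10000 + 0 + 16 + 10000 = 20016  — 20016 already appeared earlier.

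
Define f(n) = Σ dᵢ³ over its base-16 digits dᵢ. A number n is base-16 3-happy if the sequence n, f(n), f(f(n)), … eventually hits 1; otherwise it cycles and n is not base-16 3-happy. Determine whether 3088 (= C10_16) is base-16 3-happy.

not base-16 3-happy

3088 = (12,1,0)_16 → 12³ + 1³ + 0³ = 1729
1729 = (6,12,1)_16 → 6³ + 12³ + 1³ = 1945
1945 = (7,9,9)_16 → 7³ + 9³ + 9³ = 1801
1801 = (7,0,9)_16 → 7³ + 0³ + 9³ = 1072
1072 = (4,3,0)_16 → 4³ + 3³ + 0³ = 91
91 = (5,11)_16 → 5³ + 11³ = 1456
1456 = (5,11,0)_16 → 5³ + 11³ + 0³ = 1456  — 1456 already seen; the sequence cycles without reaching 1.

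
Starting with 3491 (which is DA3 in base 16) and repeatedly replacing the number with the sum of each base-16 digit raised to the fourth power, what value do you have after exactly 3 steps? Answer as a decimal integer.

42784

3491 = (13,10,3)_16 → 13⁴ + 10⁴ + 3⁴ = 38642
38642 = (9,6,15,2)_16 → 9⁴ + 6⁴ + 15⁴ + 2⁴ = 58498
58498 = (14,4,8,2)_16 → 14⁴ + 4⁴ + 8⁴ + 2⁴ = 42784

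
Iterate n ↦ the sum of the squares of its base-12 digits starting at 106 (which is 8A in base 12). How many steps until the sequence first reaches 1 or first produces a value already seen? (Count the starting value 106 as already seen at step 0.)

106 = (8,10)_12 → 8² + 10² = 164
164 = (1,1,8)_12 → 1² + 1² + 8² = 66
66 = (5,6)_12 → 5² + 6² = 61
61 = (5,1)_12 → 5² + 1² = 26
26 = (2,2)_12 → 2² + 2² = 8
8 = (8)_12 → 8² = 64
64 = (5,4)_12 → 5² + 4² = 41
41 = (3,5)_12 → 3² + 5² = 34
34 = (2,10)_12 → 2² + 10² = 104
104 = (8,8)_12 → 8² + 8² = 128
128 = (10,8)_12 → 10² + 8² = 164  — 164 repeats.
That took 11 steps.

11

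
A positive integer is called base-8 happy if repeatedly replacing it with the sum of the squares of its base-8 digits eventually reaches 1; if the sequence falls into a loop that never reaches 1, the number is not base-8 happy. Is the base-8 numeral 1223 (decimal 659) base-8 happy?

659 = (1,2,2,3)_8 → 1² + 2² + 2² + 3² = 18
18 = (2,2)_8 → 2² + 2² = 8
8 = (1,0)_8 → 1² + 0² = 1  — reached 1.

base-8 happy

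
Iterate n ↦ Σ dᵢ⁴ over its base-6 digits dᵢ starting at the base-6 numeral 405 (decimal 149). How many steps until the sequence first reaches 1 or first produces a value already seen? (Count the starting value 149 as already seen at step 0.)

149 = (4,0,5)_6 → 4⁴ + 0⁴ + 5⁴ = 881
881 = (4,0,2,5)_6 → 4⁴ + 0⁴ + 2⁴ + 5⁴ = 897
897 = (4,0,5,3)_6 → 4⁴ + 0⁴ + 5⁴ + 3⁴ = 962
962 = (4,2,4,2)_6 → 4⁴ + 2⁴ + 4⁴ + 2⁴ = 544
544 = (2,3,0,4)_6 → 2⁴ + 3⁴ + 0⁴ + 4⁴ = 353
353 = (1,3,4,5)_6 → 1⁴ + 3⁴ + 4⁴ + 5⁴ = 963
963 = (4,2,4,3)_6 → 4⁴ + 2⁴ + 4⁴ + 3⁴ = 609
609 = (2,4,5,3)_6 → 2⁴ + 4⁴ + 5⁴ + 3⁴ = 978
978 = (4,3,1,0)_6 → 4⁴ + 3⁴ + 1⁴ + 0⁴ = 338
338 = (1,3,2,2)_6 → 1⁴ + 3⁴ + 2⁴ + 2⁴ = 114
114 = (3,1,0)_6 → 3⁴ + 1⁴ + 0⁴ = 82
82 = (2,1,4)_6 → 2⁴ + 1⁴ + 4⁴ = 273
273 = (1,1,3,3)_6 → 1⁴ + 1⁴ + 3⁴ + 3⁴ = 164
164 = (4,3,2)_6 → 4⁴ + 3⁴ + 2⁴ = 353  — 353 repeats.
That took 14 steps.

14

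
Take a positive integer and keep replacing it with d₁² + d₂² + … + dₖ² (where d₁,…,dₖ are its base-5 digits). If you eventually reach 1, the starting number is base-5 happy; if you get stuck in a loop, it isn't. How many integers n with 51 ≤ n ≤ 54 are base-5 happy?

1

51: 51 → 5 → 1  (reaches 1)
52: 52 → 8 → 10 → 4 → 16 → 10  (repeats 10)
53: 53 → 13 → 13  (repeats 13)
54: 54 → 20 → 16 → 10 → 4 → 16  (repeats 16)
base-5 happy: 51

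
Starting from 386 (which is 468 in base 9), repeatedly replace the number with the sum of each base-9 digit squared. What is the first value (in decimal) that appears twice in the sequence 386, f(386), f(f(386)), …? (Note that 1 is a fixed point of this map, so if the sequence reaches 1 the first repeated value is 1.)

386 = (4,6,8)_9 → 116
116 = (1,3,8)_9 → 74
74 = (8,2)_9 → 68
68 = (7,5)_9 → 74  — 74 already appeared earlier.

74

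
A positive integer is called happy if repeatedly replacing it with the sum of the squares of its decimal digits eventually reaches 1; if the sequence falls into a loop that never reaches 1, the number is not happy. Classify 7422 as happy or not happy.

7422 → 7² + 4² + 2² + 2² = 73
73 → 7² + 3² = 58
58 → 5² + 8² = 89
89 → 8² + 9² = 145
145 → 1² + 4² + 5² = 42
42 → 4² + 2² = 20
20 → 2² + 0² = 4
4 → 4² = 16
16 → 1² + 6² = 37
37 → 3² + 7² = 58  — 58 already seen; the sequence cycles without reaching 1.

not happy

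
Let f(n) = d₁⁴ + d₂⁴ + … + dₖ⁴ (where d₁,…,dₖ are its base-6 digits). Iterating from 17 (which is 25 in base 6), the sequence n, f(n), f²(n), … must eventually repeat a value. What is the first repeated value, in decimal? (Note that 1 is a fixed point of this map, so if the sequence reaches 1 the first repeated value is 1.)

17

17 = (2,5)_6 → 2⁴ + 5⁴ = 641
641 = (2,5,4,5)_6 → 2⁴ + 5⁴ + 4⁴ + 5⁴ = 1522
1522 = (1,1,0,1,4)_6 → 1⁴ + 1⁴ + 0⁴ + 1⁴ + 4⁴ = 259
259 = (1,1,1,1)_6 → 1⁴ + 1⁴ + 1⁴ + 1⁴ = 4
4 = (4)_6 → 4⁴ = 256
256 = (1,1,0,4)_6 → 1⁴ + 1⁴ + 0⁴ + 4⁴ = 258
258 = (1,1,1,0)_6 → 1⁴ + 1⁴ + 1⁴ + 0⁴ = 3
3 = (3)_6 → 3⁴ = 81
81 = (2,1,3)_6 → 2⁴ + 1⁴ + 3⁴ = 98
98 = (2,4,2)_6 → 2⁴ + 4⁴ + 2⁴ = 288
288 = (1,2,0,0)_6 → 1⁴ + 2⁴ + 0⁴ + 0⁴ = 17  — 17 already appeared earlier.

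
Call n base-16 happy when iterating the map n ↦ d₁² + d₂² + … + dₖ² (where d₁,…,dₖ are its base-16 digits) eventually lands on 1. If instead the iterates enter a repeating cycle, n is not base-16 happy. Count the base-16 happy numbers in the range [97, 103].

1

97: 97 → 37 → 29 → 170 → 200 → 208 → 169 → 181 → 146 → 85 → 50 → 13 → 169  (repeats 169)
98: 98 → 40 → 68 → 32 → 4 → 16 → 1  (reaches 1)
99: 99 → 45 → 173 → 269 → 170 → 200 → 208 → 169 → 181 → 146 → 85 → 50 → 13 → 169  (repeats 169)
100: 100 → 52 → 25 → 82 → 29 → 170 → 200 → 208 → 169 → 181 → 146 → 85 → 50 → 13 → 169  (repeats 169)
101: 101 → 61 → 178 → 125 → 218 → 269 → 170 → 200 → 208 → 169 → 181 → 146 → 85 → 50 → 13 → 169  (repeats 169)
102: 102 → 72 → 80 → 25 → 82 → 29 → 170 → 200 → 208 → 169 → 181 → 146 → 85 → 50 → 13 → 169  (repeats 169)
103: 103 → 85 → 50 → 13 → 169 → 181 → 146 → 85  (repeats 85)
base-16 happy: 98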